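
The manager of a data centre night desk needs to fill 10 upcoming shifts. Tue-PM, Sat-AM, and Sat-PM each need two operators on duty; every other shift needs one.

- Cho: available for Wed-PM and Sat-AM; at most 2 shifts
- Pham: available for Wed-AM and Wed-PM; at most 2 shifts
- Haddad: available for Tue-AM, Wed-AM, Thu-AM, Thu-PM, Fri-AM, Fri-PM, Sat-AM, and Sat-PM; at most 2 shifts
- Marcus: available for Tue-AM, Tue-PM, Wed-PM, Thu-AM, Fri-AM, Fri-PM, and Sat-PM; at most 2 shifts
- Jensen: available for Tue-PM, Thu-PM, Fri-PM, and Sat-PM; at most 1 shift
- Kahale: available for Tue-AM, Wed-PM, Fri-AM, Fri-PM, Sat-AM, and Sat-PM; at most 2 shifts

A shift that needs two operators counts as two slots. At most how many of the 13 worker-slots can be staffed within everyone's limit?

10

Total capacity across all operators is 2+2+2+2+1+2 = 11, and 13 slots are needed, so at most 11 can be filled.
An assignment achieving 10: Tue-AM→Marcus, Tue-PM→Marcus+Jensen, Wed-AM→Pham, Wed-PM→Cho, Thu-AM→Haddad, Thu-PM→Haddad, Fri-AM→Kahale, Sat-AM→Cho+Kahale.
Loads: Cho 2/2, Pham 1/2, Haddad 2/2, Marcus 2/2, Jensen 1/1, Kahale 2/2.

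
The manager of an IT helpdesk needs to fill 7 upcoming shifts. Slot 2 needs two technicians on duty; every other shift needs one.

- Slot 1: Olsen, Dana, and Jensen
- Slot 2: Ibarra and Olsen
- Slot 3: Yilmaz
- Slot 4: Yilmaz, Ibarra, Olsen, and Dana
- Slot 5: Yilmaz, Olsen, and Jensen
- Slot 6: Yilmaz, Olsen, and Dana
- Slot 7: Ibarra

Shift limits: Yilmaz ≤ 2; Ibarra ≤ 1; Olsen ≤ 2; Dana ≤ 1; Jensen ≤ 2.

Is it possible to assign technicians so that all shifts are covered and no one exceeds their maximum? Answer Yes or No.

Total capacity is 8 and 8 slots are needed, so capacity alone doesn't rule it out.
Shifts {Slot 2, Slot 7} need 3 worker-slots in total, but the technicians available for any of those shifts (Ibarra and Olsen) can supply at most 2 among them. So no valid schedule exists.

No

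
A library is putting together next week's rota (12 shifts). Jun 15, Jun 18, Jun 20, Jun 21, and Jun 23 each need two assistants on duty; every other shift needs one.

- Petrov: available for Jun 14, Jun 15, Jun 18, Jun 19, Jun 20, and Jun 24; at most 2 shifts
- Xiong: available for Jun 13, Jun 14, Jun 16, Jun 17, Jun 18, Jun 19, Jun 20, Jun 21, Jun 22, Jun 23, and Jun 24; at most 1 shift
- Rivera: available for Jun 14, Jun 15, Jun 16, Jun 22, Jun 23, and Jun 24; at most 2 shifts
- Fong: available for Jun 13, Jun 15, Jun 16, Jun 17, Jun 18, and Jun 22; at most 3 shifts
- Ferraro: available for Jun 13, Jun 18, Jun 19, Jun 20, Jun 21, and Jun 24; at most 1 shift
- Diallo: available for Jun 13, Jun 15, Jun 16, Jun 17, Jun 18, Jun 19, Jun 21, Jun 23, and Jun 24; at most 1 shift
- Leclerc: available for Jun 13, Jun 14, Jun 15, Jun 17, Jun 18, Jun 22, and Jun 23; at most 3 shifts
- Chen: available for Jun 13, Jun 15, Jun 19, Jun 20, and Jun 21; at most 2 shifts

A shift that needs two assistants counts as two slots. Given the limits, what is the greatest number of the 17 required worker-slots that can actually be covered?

15

Total capacity across all assistants is 2+1+2+3+1+1+3+2 = 15, and 17 slots are needed, so at most 15 can be filled.
An assignment achieving 15: Jun 13→Fong, Jun 14→Petrov, Jun 15→Fong+Leclerc, Jun 16→Xiong, Jun 17→Fong, Jun 18→Leclerc, Jun 19→Chen, Jun 20→Petrov+Ferraro, Jun 21→Diallo+Chen, Jun 22→Rivera, Jun 23→Rivera+Leclerc.
Loads: Petrov 2/2, Xiong 1/1, Rivera 2/2, Fong 3/3, Ferraro 1/1, Diallo 1/1, Leclerc 3/3, Chen 2/2.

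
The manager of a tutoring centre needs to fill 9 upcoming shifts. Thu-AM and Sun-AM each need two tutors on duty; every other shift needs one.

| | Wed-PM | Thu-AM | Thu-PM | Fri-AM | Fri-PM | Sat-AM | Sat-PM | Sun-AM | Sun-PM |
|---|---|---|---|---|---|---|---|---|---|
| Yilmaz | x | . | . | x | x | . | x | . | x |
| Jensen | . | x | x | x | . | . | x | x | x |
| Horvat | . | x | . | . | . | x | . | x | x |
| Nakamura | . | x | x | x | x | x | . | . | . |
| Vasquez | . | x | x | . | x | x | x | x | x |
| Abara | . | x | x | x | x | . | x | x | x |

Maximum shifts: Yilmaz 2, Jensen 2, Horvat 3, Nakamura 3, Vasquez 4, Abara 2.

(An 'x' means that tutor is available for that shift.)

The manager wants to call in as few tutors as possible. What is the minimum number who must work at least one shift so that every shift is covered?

4

11 slots to fill and no one can take more than 4, so at least ⌈11/4⌉ = 3 tutors are needed.
Any 3 tutors together have capacity at most 4+3+3 = 10 < 11 slots, so 3 can never suffice.
Yilmaz, Jensen, Horvat, and Vasquez alone can cover everything: Wed-PM→Yilmaz, Thu-AM→Jensen+Horvat, Thu-PM→Jensen, Fri-AM→Yilmaz, Fri-PM→Vasquez, Sat-AM→Horvat, Sat-PM→Vasquez, Sun-AM→Horvat+Vasquez, Sun-PM→Vasquez.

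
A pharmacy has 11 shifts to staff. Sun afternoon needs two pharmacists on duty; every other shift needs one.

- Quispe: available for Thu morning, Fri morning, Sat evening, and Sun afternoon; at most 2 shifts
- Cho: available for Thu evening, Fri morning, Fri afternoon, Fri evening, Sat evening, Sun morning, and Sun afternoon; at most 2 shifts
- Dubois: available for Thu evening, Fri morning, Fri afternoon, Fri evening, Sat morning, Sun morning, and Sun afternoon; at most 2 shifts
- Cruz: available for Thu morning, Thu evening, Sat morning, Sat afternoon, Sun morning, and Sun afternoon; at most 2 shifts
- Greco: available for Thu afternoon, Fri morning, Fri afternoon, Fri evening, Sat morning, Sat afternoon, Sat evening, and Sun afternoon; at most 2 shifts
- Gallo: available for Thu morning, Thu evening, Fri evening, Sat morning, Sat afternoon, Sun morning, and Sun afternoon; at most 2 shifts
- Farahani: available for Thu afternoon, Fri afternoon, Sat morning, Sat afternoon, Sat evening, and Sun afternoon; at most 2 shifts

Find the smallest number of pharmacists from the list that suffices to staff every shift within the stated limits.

12 slots to fill and no one can take more than 2, so at least ⌈12/2⌉ = 6 pharmacists are needed.
Quispe, Cho, Dubois, Cruz, Greco, and Gallo alone can cover everything: Thu morning→Quispe, Thu afternoon→Greco, Thu evening→Cho, Fri morning→Dubois, Fri afternoon→Cho, Fri evening→Dubois, Sat morning→Cruz, Sat afternoon→Cruz, Sat evening→Quispe, Sun morning→Gallo, Sun afternoon→Greco+Gallo.

6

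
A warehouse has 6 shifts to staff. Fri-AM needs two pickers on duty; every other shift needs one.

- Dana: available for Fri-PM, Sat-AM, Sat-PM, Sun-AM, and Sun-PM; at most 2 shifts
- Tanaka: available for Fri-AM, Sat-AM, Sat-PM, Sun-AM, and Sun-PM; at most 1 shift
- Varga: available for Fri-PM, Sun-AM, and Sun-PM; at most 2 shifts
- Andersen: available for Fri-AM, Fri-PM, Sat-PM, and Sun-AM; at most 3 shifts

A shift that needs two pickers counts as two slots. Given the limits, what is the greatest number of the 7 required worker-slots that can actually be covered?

7

Total capacity across all pickers is 2+1+2+3 = 8, and 7 slots are needed, so at most 7 can be filled.
An assignment achieving 7: Fri-AM→Tanaka+Andersen, Fri-PM→Dana, Sat-AM→Dana, Sat-PM→Andersen, Sun-AM→Varga, Sun-PM→Varga.
Loads: Dana 2/2, Tanaka 1/1, Varga 2/2, Andersen 2/3.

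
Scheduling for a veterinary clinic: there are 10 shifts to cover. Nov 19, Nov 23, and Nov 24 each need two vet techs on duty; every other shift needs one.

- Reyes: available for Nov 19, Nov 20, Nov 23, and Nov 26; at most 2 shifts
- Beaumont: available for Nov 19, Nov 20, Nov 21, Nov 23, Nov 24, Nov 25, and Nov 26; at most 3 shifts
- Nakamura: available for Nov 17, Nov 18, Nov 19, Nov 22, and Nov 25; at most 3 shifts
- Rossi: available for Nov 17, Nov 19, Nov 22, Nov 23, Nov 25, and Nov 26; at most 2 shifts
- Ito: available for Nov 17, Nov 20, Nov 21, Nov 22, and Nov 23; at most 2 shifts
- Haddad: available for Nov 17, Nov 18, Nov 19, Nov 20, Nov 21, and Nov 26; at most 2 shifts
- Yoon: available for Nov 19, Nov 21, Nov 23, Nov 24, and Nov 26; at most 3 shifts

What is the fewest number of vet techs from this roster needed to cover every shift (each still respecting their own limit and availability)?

5

13 slots to fill and no one can take more than 3, so at least ⌈13/3⌉ = 5 vet techs are needed.
Reyes, Beaumont, Nakamura, Rossi, and Yoon alone can cover everything: Nov 17→Nakamura, Nov 18→Nakamura, Nov 19→Rossi+Yoon, Nov 20→Reyes, Nov 21→Beaumont, Nov 22→Nakamura, Nov 23→Rossi+Yoon, Nov 24→Beaumont+Yoon, Nov 25→Beaumont, Nov 26→Reyes.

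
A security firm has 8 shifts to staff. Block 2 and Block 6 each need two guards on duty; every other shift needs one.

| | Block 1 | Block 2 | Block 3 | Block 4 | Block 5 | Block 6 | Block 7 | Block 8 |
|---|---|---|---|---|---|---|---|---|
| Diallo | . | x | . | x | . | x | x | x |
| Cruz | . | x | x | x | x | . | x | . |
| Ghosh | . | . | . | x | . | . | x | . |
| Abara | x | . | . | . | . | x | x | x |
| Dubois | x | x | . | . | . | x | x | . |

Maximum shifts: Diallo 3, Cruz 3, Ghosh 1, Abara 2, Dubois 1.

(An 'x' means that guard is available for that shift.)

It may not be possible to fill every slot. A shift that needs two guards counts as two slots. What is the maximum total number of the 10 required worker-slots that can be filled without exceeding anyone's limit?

Total capacity across all guards is 3+3+1+2+1 = 10, and 10 slots are needed, so at most 10 can be filled.
An assignment achieving 10: Block 1→Abara, Block 2→Diallo+Cruz, Block 3→Cruz, Block 4→Diallo, Block 5→Cruz, Block 6→Abara+Dubois, Block 7→Ghosh, Block 8→Diallo.
Loads: Diallo 3/3, Cruz 3/3, Ghosh 1/1, Abara 2/2, Dubois 1/1.

10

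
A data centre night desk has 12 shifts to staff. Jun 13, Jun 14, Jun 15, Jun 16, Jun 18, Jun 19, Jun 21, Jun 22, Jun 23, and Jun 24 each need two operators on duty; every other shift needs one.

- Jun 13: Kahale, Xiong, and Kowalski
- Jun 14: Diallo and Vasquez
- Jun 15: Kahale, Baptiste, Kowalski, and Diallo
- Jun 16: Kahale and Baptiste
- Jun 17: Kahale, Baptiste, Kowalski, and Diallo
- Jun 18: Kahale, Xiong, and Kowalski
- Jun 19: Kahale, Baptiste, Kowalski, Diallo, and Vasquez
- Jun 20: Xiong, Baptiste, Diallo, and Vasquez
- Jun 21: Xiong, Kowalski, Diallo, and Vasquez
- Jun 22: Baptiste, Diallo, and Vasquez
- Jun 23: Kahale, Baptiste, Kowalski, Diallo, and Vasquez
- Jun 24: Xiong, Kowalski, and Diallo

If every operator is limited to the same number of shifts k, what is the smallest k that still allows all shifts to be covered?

4

With 6 operators and 22 worker-slots to fill, someone must work at least ⌈22/6⌉ = 4 shifts, so k ≥ 4.
k = 4 works: Jun 13→Kahale+Xiong, Jun 14→Diallo+Vasquez, Jun 15→Baptiste+Kowalski, Jun 16→Kahale+Baptiste, Jun 17→Kahale, Jun 18→Kahale+Xiong, Jun 19→Baptiste+Kowalski, Jun 20→Xiong, Jun 21→Kowalski+Diallo, Jun 22→Baptiste+Diallo, Jun 23→Diallo+Vasquez, Jun 24→Xiong+Kowalski.
Loads: Kahale 4, Xiong 4, Baptiste 4, Kowalski 4, Diallo 4, Vasquez 2 — all ≤ 4.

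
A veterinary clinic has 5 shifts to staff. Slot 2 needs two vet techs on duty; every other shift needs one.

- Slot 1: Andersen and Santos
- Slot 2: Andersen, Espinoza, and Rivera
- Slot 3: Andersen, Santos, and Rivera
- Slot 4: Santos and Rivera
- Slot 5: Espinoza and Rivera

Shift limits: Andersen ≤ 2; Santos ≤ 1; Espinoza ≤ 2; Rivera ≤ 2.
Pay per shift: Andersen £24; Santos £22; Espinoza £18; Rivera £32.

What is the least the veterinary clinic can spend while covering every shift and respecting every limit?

Picking the cheapest available vet tech for each shift independently would cost £126, but that ignores the shift limits.
An optimal schedule: Slot 1→Andersen, Slot 2→Andersen+Espinoza, Slot 3→Rivera, Slot 4→Santos, Slot 5→Espinoza.
Total: 24 + 24 + 18 + 32 + 22 + 18 = £138.

£138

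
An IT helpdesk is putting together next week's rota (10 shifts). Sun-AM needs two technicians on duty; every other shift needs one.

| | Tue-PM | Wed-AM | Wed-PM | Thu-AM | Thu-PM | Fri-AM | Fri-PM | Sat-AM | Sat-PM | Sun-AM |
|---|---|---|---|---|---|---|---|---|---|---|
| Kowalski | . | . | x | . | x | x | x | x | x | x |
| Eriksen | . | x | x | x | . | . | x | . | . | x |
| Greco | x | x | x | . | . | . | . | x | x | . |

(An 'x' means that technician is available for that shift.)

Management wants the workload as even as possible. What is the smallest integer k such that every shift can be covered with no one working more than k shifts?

With 3 technicians and 11 worker-slots to fill, someone must work at least ⌈11/3⌉ = 4 shifts, so k ≥ 4.
k = 4 works: Tue-PM→Greco, Wed-AM→Eriksen, Wed-PM→Eriksen, Thu-AM→Eriksen, Thu-PM→Kowalski, Fri-AM→Kowalski, Fri-PM→Kowalski, Sat-AM→Greco, Sat-PM→Greco, Sun-AM→Kowalski+Eriksen.
Loads: Kowalski 4, Eriksen 4, Greco 3 — all ≤ 4.

4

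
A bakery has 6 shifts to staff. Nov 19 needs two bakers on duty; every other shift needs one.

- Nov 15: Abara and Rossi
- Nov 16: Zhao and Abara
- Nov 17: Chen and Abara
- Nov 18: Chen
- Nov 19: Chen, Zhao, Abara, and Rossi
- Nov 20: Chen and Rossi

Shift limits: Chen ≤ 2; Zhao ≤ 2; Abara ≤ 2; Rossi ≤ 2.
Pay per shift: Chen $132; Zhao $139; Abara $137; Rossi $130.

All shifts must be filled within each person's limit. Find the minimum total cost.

$937

Nov 18 can only be covered by Chen, so that assignment is forced.
Picking the cheapest available baker for each shift independently would cost $923, but that ignores the shift limits.
An optimal schedule: Nov 15→Rossi, Nov 16→Abara, Nov 17→Chen, Nov 18→Chen, Nov 19→Abara+Zhao, Nov 20→Rossi.
Total: 130 + 137 + 132 + 132 + 137 + 139 + 130 = $937.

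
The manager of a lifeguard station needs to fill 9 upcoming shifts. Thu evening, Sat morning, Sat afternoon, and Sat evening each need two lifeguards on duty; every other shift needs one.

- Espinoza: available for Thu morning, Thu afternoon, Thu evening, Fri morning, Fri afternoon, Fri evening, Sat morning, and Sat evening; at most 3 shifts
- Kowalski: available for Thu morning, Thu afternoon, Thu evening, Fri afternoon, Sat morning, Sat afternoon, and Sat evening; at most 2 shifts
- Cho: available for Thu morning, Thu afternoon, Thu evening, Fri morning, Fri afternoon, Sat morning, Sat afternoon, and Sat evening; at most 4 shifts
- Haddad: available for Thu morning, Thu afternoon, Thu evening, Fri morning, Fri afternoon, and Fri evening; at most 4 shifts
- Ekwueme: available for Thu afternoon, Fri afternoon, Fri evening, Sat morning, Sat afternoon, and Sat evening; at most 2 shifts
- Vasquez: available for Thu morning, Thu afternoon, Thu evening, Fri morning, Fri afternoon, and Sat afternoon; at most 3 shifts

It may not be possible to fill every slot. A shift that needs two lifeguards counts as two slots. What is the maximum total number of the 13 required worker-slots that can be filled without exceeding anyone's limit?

13

Total capacity across all lifeguards is 3+2+4+4+2+3 = 18, and 13 slots are needed, so at most 13 can be filled.
An assignment achieving 13: Thu morning→Cho, Thu afternoon→Haddad, Thu evening→Cho+Haddad, Fri morning→Espinoza, Fri afternoon→Haddad, Fri evening→Espinoza, Sat morning→Espinoza+Kowalski, Sat afternoon→Kowalski+Cho, Sat evening→Cho+Ekwueme.
Loads: Espinoza 3/3, Kowalski 2/2, Cho 4/4, Haddad 3/4, Ekwueme 1/2, Vasquez 0/3.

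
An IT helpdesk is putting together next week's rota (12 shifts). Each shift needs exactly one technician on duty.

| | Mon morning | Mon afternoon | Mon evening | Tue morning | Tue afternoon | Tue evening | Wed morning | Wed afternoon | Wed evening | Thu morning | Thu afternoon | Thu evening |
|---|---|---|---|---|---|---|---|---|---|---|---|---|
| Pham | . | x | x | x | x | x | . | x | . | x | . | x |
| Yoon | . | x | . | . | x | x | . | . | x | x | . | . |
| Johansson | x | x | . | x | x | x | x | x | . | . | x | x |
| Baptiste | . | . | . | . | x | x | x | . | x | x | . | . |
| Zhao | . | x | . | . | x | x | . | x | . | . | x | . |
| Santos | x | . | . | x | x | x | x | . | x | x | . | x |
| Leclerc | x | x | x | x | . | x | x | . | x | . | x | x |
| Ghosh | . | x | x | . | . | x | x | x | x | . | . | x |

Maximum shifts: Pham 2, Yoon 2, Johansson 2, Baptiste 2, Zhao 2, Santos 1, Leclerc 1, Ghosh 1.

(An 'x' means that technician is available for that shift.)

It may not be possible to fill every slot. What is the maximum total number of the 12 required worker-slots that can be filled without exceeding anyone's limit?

12

Total capacity across all technicians is 2+2+2+2+2+1+1+1 = 13, and 12 slots are needed, so at most 12 can be filled.
An assignment achieving 12: Mon morning→Johansson, Mon afternoon→Zhao, Mon evening→Pham, Tue morning→Pham, Tue afternoon→Baptiste, Tue evening→Leclerc, Wed morning→Baptiste, Wed afternoon→Zhao, Wed evening→Yoon, Thu morning→Yoon, Thu afternoon→Johansson, Thu evening→Santos.
Loads: Pham 2/2, Yoon 2/2, Johansson 2/2, Baptiste 2/2, Zhao 2/2, Santos 1/1, Leclerc 1/1, Ghosh 0/1.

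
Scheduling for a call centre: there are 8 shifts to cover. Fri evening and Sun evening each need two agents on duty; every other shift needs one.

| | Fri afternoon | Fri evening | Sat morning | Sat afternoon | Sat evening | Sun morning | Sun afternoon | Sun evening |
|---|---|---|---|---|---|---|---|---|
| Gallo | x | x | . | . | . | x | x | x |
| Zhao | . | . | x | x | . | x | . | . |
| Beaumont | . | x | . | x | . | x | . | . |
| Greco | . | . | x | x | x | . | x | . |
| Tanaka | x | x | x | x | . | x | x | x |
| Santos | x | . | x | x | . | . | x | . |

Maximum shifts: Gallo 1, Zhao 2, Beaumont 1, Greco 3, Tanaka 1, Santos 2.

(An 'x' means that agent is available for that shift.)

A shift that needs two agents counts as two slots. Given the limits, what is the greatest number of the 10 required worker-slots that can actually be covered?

Total capacity across all agents is 1+2+1+3+1+2 = 10, and 10 slots are needed, so at most 10 can be filled.
Shifts {Fri evening, Sun evening} need 4 slots but only Gallo, Beaumont, and Tanaka are available for them, supplying at most 3 — so at least 1 slot must go unfilled.
An assignment achieving 9: Fri afternoon→Santos, Fri evening→Beaumont, Sat morning→Zhao, Sat afternoon→Greco, Sat evening→Greco, Sun morning→Zhao, Sun afternoon→Greco, Sun evening→Gallo+Tanaka.
Loads: Gallo 1/1, Zhao 2/2, Beaumont 1/1, Greco 3/3, Tanaka 1/1, Santos 1/2.

9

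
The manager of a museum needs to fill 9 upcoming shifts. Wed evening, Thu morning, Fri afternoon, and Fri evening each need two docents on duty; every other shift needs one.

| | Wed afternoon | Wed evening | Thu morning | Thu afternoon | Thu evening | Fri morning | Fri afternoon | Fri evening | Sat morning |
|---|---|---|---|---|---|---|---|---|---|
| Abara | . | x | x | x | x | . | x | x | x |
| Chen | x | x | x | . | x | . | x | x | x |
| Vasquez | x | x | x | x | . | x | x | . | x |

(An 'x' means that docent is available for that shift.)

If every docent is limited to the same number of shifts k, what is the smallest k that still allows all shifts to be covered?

With 3 docents and 13 worker-slots to fill, someone must work at least ⌈13/3⌉ = 5 shifts, so k ≥ 5.
k = 5 works: Wed afternoon→Chen, Wed evening→Abara+Chen, Thu morning→Abara+Chen, Thu afternoon→Abara, Thu evening→Abara, Fri morning→Vasquez, Fri afternoon→Chen+Vasquez, Fri evening→Abara+Chen, Sat morning→Vasquez.
Loads: Abara 5, Chen 5, Vasquez 3 — all ≤ 5.

5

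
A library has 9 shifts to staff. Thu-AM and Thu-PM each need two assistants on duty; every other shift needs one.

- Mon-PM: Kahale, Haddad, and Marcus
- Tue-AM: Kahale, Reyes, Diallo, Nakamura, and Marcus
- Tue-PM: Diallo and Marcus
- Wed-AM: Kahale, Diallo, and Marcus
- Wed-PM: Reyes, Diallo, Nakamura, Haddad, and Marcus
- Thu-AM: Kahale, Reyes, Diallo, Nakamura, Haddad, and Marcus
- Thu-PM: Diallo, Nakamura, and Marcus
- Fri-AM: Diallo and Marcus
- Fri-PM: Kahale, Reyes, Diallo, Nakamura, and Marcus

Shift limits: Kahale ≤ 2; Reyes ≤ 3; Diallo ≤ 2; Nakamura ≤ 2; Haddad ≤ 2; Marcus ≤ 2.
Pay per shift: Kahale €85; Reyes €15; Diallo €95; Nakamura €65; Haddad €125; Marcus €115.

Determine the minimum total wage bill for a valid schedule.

Picking the cheapest available assistant for each shift independently would cost €645, but that ignores the shift limits.
An optimal schedule: Mon-PM→Kahale, Tue-AM→Reyes, Tue-PM→Diallo, Wed-AM→Kahale, Wed-PM→Reyes, Thu-AM→Nakamura+Marcus, Thu-PM→Nakamura+Marcus, Fri-AM→Diallo, Fri-PM→Reyes.
Total: 85 + 15 + 95 + 85 + 15 + 65 + 115 + 65 + 115 + 95 + 15 = €765.

€765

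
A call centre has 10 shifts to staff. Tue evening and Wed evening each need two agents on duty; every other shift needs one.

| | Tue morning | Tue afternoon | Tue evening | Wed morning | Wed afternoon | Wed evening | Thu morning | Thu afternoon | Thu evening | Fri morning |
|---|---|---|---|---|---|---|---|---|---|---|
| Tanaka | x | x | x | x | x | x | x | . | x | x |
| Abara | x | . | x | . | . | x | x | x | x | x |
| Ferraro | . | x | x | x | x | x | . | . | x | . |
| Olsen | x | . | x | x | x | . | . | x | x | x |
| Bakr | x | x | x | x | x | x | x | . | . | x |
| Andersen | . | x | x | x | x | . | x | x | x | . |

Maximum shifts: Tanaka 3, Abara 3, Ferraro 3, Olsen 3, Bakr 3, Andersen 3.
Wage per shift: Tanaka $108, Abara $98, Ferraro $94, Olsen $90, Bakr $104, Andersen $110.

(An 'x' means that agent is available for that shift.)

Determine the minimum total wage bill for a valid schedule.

$1158

Picking the cheapest available agent for each shift independently would cost $1108, but that ignores the shift limits.
An optimal schedule: Tue morning→Olsen, Tue afternoon→Ferraro, Tue evening→Abara+Bakr, Wed morning→Ferraro, Wed afternoon→Bakr, Wed evening→Abara+Bakr, Thu morning→Abara, Thu afternoon→Olsen, Thu evening→Ferraro, Fri morning→Olsen.
Total: 90 + 94 + 98 + 104 + 94 + 104 + 98 + 104 + 98 + 90 + 94 + 90 = $1158.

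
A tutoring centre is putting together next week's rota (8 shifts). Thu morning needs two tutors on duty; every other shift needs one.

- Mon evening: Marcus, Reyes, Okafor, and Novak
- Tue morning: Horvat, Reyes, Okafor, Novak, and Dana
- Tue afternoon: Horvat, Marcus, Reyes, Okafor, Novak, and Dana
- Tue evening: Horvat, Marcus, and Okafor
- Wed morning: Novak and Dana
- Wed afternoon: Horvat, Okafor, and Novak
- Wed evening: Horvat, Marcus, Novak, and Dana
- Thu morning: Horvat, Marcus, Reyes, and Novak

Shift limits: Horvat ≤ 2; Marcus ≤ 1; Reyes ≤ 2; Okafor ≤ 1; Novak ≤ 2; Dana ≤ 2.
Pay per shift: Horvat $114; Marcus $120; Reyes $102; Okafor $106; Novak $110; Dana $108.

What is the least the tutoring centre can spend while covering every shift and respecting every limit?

$974

Picking the cheapest available tutor for each shift independently would cost $946, but that ignores the shift limits.
An optimal schedule: Mon evening→Reyes, Tue morning→Reyes, Tue afternoon→Horvat, Tue evening→Okafor, Wed morning→Dana, Wed afternoon→Novak, Wed evening→Dana, Thu morning→Novak+Horvat.
Total: 102 + 102 + 114 + 106 + 108 + 110 + 108 + 110 + 114 = $974.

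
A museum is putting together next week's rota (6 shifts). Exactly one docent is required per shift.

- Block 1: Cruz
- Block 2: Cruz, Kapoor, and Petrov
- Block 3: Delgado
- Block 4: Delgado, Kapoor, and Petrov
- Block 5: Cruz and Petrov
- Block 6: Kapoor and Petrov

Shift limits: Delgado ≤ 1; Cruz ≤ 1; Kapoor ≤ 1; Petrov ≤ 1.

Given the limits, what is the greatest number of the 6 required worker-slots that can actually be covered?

4

Total capacity across all docents is 1+1+1+1 = 4, and 6 slots are needed, so at most 4 can be filled.
An assignment achieving 4: Block 1→Cruz, Block 3→Delgado, Block 5→Petrov, Block 6→Kapoor.
Loads: Delgado 1/1, Cruz 1/1, Kapoor 1/1, Petrov 1/1.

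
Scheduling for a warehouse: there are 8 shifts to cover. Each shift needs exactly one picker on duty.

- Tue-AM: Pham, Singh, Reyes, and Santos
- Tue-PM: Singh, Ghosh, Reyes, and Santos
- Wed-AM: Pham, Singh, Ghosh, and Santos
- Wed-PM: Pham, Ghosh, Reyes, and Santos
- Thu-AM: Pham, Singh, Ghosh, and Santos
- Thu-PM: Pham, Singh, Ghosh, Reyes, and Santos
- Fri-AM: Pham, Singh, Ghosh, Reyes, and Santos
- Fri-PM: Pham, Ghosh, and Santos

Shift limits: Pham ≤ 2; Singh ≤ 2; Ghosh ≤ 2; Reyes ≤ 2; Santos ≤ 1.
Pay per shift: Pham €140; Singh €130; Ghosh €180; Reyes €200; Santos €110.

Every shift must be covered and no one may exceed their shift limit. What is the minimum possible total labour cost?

Picking the cheapest available picker for each shift independently would cost €880, but that ignores the shift limits.
An optimal schedule: Tue-AM→Singh, Tue-PM→Singh, Wed-AM→Pham, Wed-PM→Pham, Thu-AM→Ghosh, Thu-PM→Ghosh, Fri-AM→Reyes, Fri-PM→Santos.
Total: 130 + 130 + 140 + 140 + 180 + 180 + 200 + 110 = €1210.

€1210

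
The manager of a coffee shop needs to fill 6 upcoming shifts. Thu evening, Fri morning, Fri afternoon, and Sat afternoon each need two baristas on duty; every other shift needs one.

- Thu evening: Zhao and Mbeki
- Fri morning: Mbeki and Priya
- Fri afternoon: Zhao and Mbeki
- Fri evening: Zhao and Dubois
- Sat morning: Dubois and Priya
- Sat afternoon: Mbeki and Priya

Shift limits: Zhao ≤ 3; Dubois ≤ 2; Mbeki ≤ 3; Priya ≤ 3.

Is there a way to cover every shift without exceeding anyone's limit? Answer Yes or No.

No

Total capacity is 11 and 10 slots are needed, so capacity alone doesn't rule it out.
Shifts {Thu evening, Fri morning, Fri afternoon, Sat afternoon} need 8 worker-slots in total, but the baristas available for any of those shifts (Zhao, Mbeki, and Priya) can supply at most 7 among them. So no valid schedule exists.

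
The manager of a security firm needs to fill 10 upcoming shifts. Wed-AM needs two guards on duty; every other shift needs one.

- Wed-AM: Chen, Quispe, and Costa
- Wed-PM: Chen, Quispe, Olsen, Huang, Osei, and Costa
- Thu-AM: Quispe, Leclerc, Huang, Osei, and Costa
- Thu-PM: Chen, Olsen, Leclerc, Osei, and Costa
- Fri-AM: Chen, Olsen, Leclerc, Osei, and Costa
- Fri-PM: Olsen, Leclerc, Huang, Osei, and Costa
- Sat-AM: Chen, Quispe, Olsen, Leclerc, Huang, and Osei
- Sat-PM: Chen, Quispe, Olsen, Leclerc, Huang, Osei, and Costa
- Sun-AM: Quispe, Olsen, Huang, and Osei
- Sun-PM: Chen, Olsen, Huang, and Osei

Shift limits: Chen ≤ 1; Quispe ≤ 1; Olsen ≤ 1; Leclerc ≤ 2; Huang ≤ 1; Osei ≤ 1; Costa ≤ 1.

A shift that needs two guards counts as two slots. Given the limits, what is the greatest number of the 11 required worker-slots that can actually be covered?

8

Total capacity across all guards is 1+1+1+2+1+1+1 = 8, and 11 slots are needed, so at most 8 can be filled.
An assignment achieving 8: Wed-AM→Chen+Quispe, Thu-AM→Leclerc, Thu-PM→Leclerc, Fri-AM→Osei, Fri-PM→Costa, Sun-AM→Olsen, Sun-PM→Huang.
Loads: Chen 1/1, Quispe 1/1, Olsen 1/1, Leclerc 2/2, Huang 1/1, Osei 1/1, Costa 1/1.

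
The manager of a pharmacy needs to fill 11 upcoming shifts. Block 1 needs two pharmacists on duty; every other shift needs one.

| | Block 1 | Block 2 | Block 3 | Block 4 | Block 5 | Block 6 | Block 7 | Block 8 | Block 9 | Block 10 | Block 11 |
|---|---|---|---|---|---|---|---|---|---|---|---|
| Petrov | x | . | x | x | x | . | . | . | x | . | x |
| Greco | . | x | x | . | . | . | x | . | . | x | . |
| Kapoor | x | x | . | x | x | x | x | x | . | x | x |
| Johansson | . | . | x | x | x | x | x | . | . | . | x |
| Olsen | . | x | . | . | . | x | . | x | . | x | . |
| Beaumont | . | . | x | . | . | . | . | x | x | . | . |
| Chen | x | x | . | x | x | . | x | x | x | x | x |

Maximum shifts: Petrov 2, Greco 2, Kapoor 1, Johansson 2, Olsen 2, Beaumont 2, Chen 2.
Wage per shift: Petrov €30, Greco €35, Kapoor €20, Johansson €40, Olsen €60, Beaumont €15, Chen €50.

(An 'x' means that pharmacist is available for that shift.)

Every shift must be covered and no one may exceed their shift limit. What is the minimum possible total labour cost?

Picking the cheapest available pharmacist for each shift independently would cost €235, but that ignores the shift limits.
An optimal schedule: Block 1→Kapoor+Petrov, Block 2→Greco, Block 3→Beaumont, Block 4→Petrov, Block 5→Johansson, Block 6→Johansson, Block 7→Greco, Block 8→Chen, Block 9→Beaumont, Block 10→Olsen, Block 11→Chen.
Total: 20 + 30 + 35 + 15 + 30 + 40 + 40 + 35 + 50 + 15 + 60 + 50 = €420.

€420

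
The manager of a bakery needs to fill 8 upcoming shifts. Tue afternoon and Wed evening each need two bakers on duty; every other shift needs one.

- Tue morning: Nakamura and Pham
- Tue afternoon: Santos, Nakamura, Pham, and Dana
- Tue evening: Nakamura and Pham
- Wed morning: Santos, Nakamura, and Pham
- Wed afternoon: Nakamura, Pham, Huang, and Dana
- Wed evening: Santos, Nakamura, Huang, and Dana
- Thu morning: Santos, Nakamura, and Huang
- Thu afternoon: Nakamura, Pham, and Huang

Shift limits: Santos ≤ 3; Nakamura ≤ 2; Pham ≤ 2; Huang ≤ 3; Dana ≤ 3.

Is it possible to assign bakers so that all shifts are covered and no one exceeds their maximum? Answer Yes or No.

Yes

One valid schedule: Tue morning→Nakamura, Tue afternoon→Santos+Dana, Tue evening→Nakamura, Wed morning→Santos, Wed afternoon→Pham, Wed evening→Huang+Dana, Thu morning→Santos, Thu afternoon→Pham.
Loads: Santos 3/3, Nakamura 2/2, Pham 2/2, Huang 1/3, Dana 2/3 — all within limits.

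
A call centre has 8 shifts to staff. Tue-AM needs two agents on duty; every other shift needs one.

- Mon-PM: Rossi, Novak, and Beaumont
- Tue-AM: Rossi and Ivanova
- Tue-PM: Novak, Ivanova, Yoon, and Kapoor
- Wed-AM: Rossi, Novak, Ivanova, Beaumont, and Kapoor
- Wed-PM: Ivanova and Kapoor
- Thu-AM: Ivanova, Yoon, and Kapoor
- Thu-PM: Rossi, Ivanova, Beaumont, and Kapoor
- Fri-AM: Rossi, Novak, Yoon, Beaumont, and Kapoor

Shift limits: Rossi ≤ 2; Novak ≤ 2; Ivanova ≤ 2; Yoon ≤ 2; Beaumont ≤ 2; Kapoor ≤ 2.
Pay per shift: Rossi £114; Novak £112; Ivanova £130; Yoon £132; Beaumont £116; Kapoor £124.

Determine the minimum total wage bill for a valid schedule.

£1062

Tue-AM can only be covered by Rossi and Ivanova, so that assignment is forced.
Picking the cheapest available agent for each shift independently would cost £1054, but that ignores the shift limits.
An optimal schedule: Mon-PM→Novak, Tue-AM→Rossi+Ivanova, Tue-PM→Novak, Wed-AM→Beaumont, Wed-PM→Kapoor, Thu-AM→Kapoor, Thu-PM→Rossi, Fri-AM→Beaumont.
Total: 112 + 114 + 130 + 112 + 116 + 124 + 124 + 114 + 116 = £1062.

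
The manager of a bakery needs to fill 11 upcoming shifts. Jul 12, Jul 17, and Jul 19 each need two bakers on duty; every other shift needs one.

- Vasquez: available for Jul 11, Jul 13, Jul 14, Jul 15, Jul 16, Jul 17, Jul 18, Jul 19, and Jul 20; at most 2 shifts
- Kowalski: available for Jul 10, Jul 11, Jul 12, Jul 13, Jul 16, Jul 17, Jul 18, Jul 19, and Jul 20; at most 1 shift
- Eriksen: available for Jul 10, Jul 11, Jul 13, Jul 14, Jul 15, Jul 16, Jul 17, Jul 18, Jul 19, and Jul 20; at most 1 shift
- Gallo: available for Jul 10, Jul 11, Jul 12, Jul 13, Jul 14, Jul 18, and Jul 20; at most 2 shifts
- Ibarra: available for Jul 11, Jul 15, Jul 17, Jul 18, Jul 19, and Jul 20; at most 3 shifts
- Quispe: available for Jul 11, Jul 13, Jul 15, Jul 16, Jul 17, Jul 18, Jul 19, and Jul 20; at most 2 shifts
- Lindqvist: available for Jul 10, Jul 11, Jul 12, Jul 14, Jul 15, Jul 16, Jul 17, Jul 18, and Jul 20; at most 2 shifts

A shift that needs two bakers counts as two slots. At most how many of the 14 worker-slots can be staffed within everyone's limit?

Total capacity across all bakers is 2+1+1+2+3+2+2 = 13, and 14 slots are needed, so at most 13 can be filled.
An assignment achieving 13: Jul 10→Eriksen, Jul 11→Gallo, Jul 12→Kowalski+Gallo, Jul 13→Vasquez, Jul 14→Vasquez, Jul 15→Ibarra, Jul 16→Quispe, Jul 17→Ibarra+Lindqvist, Jul 18→Lindqvist, Jul 19→Ibarra+Quispe.
Loads: Vasquez 2/2, Kowalski 1/1, Eriksen 1/1, Gallo 2/2, Ibarra 3/3, Quispe 2/2, Lindqvist 2/2.

13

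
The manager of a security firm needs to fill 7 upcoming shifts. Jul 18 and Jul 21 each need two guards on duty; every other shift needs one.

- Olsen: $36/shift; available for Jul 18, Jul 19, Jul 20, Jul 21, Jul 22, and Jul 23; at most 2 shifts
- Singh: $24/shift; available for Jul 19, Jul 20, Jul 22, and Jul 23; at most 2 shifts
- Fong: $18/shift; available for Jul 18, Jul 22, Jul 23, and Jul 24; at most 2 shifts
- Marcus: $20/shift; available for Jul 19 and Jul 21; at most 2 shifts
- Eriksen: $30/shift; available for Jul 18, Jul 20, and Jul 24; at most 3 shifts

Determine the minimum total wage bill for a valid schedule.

Jul 21 can only be covered by Olsen and Marcus, so that assignment is forced.
Picking the cheapest available guard for each shift independently would cost $202, but that ignores the shift limits.
An optimal schedule: Jul 18→Fong+Eriksen, Jul 19→Marcus, Jul 20→Eriksen, Jul 21→Marcus+Olsen, Jul 22→Singh, Jul 23→Singh, Jul 24→Fong.
Total: 18 + 30 + 20 + 30 + 20 + 36 + 24 + 24 + 18 = $220.

$220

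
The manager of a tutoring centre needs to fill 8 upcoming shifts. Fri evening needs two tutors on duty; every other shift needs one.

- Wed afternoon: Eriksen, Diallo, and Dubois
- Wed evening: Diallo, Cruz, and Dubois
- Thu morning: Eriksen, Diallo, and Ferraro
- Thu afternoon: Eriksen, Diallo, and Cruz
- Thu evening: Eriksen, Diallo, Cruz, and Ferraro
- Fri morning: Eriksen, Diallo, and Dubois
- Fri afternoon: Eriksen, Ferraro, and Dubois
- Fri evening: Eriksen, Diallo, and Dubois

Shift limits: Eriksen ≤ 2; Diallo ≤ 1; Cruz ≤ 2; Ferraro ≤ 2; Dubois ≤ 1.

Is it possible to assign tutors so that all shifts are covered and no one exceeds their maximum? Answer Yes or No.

No

Total capacity is 2+1+2+2+1 = 8 but 9 worker-slots are needed — infeasible.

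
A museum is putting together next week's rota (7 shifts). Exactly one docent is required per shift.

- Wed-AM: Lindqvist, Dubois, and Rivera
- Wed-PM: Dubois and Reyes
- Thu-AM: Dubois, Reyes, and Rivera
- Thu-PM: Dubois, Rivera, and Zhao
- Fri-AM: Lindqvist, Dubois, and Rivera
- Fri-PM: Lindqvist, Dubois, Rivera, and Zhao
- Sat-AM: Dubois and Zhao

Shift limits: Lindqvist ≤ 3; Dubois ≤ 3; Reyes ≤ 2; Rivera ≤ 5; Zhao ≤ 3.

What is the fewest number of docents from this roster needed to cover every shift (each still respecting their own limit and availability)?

2

7 slots to fill and no one can take more than 5, so at least ⌈7/5⌉ = 2 docents are needed.
Dubois and Rivera alone can cover everything: Wed-AM→Dubois, Wed-PM→Dubois, Thu-AM→Rivera, Thu-PM→Rivera, Fri-AM→Rivera, Fri-PM→Rivera, Sat-AM→Dubois.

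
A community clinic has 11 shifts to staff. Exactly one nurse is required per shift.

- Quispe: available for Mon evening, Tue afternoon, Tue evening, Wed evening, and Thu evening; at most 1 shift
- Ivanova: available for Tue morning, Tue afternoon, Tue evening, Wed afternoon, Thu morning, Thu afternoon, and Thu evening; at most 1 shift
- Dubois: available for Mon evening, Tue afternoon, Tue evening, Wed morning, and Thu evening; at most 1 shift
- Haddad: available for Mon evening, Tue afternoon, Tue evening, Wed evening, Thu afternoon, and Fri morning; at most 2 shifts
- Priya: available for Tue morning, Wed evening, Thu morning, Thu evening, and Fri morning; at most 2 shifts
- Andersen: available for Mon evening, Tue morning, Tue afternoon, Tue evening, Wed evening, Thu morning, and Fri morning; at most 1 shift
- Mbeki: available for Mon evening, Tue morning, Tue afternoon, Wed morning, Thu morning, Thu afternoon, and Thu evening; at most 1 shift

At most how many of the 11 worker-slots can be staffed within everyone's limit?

Total capacity across all nurses is 1+1+1+2+2+1+1 = 9, and 11 slots are needed, so at most 9 can be filled.
An assignment achieving 9: Mon evening→Andersen, Tue morning→Priya, Wed morning→Dubois, Wed afternoon→Ivanova, Wed evening→Quispe, Thu morning→Priya, Thu afternoon→Haddad, Thu evening→Mbeki, Fri morning→Haddad.
Loads: Quispe 1/1, Ivanova 1/1, Dubois 1/1, Haddad 2/2, Priya 2/2, Andersen 1/1, Mbeki 1/1.

9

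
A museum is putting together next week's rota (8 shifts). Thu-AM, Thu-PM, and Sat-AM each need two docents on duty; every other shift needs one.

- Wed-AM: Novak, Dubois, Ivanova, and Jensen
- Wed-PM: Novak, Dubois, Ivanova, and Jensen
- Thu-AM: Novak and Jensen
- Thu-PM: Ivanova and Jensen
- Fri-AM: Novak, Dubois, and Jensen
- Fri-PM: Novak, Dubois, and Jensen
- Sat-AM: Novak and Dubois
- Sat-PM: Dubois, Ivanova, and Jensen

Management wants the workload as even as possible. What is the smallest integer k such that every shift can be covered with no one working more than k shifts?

3

With 4 docents and 11 worker-slots to fill, someone must work at least ⌈11/4⌉ = 3 shifts, so k ≥ 3.
k = 3 works: Wed-AM→Ivanova, Wed-PM→Ivanova, Thu-AM→Novak+Jensen, Thu-PM→Ivanova+Jensen, Fri-AM→Novak, Fri-PM→Dubois, Sat-AM→Novak+Dubois, Sat-PM→Dubois.
Loads: Novak 3, Dubois 3, Ivanova 3, Jensen 2 — all ≤ 3.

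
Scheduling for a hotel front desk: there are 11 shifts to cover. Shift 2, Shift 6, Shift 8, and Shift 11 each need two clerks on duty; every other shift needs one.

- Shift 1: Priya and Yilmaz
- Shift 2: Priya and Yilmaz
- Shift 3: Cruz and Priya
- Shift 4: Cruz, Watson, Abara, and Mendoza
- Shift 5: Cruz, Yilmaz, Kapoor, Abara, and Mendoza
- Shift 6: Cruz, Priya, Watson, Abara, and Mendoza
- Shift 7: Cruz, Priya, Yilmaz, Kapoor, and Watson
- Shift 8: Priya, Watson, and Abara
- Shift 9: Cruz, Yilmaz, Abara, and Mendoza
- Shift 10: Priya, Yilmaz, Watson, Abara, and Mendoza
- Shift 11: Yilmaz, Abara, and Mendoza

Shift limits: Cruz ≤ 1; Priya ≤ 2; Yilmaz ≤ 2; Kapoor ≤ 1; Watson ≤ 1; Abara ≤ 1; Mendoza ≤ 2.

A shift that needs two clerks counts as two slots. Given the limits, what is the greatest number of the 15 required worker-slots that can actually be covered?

Total capacity across all clerks is 1+2+2+1+1+1+2 = 10, and 15 slots are needed, so at most 10 can be filled.
An assignment achieving 10: Shift 1→Priya, Shift 2→Priya+Yilmaz, Shift 3→Cruz, Shift 4→Mendoza, Shift 5→Kapoor, Shift 8→Watson+Abara, Shift 11→Yilmaz+Mendoza.
Loads: Cruz 1/1, Priya 2/2, Yilmaz 2/2, Kapoor 1/1, Watson 1/1, Abara 1/1, Mendoza 2/2.

10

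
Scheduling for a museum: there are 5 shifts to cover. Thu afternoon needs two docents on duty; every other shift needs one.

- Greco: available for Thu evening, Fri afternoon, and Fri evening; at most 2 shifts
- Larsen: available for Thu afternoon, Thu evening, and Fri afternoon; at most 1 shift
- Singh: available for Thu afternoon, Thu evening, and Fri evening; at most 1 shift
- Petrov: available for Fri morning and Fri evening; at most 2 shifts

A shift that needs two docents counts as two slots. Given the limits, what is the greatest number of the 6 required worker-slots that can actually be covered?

Total capacity across all docents is 2+1+1+2 = 6, and 6 slots are needed, so at most 6 can be filled.
An assignment achieving 6: Thu afternoon→Larsen+Singh, Thu evening→Greco, Fri morning→Petrov, Fri afternoon→Greco, Fri evening→Petrov.
Loads: Greco 2/2, Larsen 1/1, Singh 1/1, Petrov 2/2.

6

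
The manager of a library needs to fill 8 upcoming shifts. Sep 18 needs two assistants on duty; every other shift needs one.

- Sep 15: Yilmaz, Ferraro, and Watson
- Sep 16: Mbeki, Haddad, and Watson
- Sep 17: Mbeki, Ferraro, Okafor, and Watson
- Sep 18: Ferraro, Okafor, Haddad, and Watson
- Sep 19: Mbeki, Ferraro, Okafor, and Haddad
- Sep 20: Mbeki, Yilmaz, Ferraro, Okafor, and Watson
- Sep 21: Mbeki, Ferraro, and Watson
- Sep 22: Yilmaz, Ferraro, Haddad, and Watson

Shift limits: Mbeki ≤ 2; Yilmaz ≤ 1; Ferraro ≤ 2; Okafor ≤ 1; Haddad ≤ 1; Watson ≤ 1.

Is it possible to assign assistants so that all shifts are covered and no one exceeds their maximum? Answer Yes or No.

Total capacity is 2+1+2+1+1+1 = 8 but 9 worker-slots are needed — infeasible.

No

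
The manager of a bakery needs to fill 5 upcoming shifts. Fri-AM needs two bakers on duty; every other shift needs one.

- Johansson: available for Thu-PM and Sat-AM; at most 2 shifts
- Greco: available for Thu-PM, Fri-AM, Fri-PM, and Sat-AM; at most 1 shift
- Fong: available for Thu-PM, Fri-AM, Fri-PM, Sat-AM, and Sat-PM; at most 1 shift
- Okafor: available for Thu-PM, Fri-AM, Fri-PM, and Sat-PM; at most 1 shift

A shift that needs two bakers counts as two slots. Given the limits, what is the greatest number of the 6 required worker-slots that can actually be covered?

5

Total capacity across all bakers is 2+1+1+1 = 5, and 6 slots are needed, so at most 5 can be filled.
An assignment achieving 5: Thu-PM→Johansson, Fri-AM→Greco+Okafor, Sat-AM→Johansson, Sat-PM→Fong.
Loads: Johansson 2/2, Greco 1/1, Fong 1/1, Okafor 1/1.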